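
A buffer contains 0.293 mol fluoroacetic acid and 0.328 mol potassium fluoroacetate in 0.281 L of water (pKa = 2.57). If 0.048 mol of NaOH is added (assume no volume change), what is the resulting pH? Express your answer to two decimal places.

pH = 2.76

OH- converts FCH2COOH to FCH2COO-: FCH2COOH → 0.245 mol, FCH2COO- → 0.376 mol.
pH = pKa + log([A⁻]/[HA]) = 2.57 + log(0.376/0.245) = 2.57 +0.186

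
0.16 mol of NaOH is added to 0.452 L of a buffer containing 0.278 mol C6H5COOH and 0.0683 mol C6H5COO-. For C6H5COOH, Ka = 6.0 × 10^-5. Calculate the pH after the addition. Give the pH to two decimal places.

After neutralization: n(C6H5COOH) = 0.118 mol, n(C6H5COO-) = 0.228 mol.
pKa = −log(6.0 × 10^-5) = 4.222
Henderson–Hasselbalch with mole ratio 0.228/0.118: pH = 4.222 + (+0.286)

pH = 4.51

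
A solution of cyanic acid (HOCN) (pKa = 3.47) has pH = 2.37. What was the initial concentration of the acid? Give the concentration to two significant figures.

[H+] = 10^(-2.37) = 4.27 × 10^-3 M = x
Ka = 10^(−3.47) = 3.39 × 10^-4
Ka = x²/(C₀ − x) ⇒ C₀ = x + x²/Ka
C₀ = 4.27 × 10^-3 + (4.27 × 10^-3)²/(3.39 × 10^-4) = 5.81 × 10^-2 M

C₀ = 5.8 × 10^-2 M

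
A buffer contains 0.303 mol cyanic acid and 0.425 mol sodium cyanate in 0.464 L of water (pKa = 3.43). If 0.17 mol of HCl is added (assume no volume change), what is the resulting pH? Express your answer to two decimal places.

After neutralization: n(HOCN) = 0.473 mol, n(OCN-) = 0.255 mol.
Henderson–Hasselbalch with mole ratio 0.255/0.473: pH = 3.43 + (-0.268)

pH = 3.16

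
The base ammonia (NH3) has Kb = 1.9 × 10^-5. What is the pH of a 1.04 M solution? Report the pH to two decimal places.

NH3 + H2O ⇌ NH4+ + OH-
From the ICE table, Kb = [OH-]²/(1.04 − [OH-]) = 1.9 × 10^-5.
Neglecting [OH-] in the denominator: [OH-] = √(1.9 × 10^-5 × 1.04) = 4.45 × 10^-3 M
Check: 0.43% ionized — well under 5%, approximation valid.
pOH = −log(4.45 × 10^-3) = 2.35; pH = 14.00 − 2.35 = 11.65

pH = 11.65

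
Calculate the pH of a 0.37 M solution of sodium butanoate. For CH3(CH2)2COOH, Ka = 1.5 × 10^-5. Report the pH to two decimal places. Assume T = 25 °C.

CH3(CH2)2COO- is the conjugate base of the weak acid CH3(CH2)2COOH.
Kb = Kw/Ka = 1.0×10^-14 / 1.5 × 10^-5 = 6.67 × 10^-10
Kb = [OH-]²/(0.37 − [OH-]) = 6.67 × 10^-10
Since Kb ≪ C₀, [OH-] ≈ √(Kb·C₀) = 1.57 × 10^-5 M.
([OH-]/C₀ = 0.0042% < 5%, so the approximation holds.)
pOH = −log(1.57 × 10^-5) = 4.80; pH = 14.00 − 4.80 = 9.20

pH = 9.20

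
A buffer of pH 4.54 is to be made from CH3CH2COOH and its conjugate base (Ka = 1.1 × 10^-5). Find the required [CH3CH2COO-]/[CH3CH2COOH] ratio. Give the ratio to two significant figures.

ratio = 0.38

pKa = -log(1.1 × 10^-5) = 4.959
pH = pKa + log(r) ⇒ log(r) = 4.54 − 4.959 = -0.419
r = [CH3CH2COO-]/[CH3CH2COOH] = 10^(-0.419) = 0.381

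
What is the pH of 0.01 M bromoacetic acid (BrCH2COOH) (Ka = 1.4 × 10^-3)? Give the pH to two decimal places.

BrCH2COOH ⇌ BrCH2COO- + H+
Let x = [H+] at equilibrium. Ka = x²/(0.01 − x).
Here C₀/Ka ≈ 7.14, so the small-x approximation fails. Use the quadratic:
x = [−0.0014 + √(0.0014² + 5.6e-05)]/2 = 3.11 × 10^-3 M
pH = −log(3.11 × 10^-3) = 2.51

pH = 2.51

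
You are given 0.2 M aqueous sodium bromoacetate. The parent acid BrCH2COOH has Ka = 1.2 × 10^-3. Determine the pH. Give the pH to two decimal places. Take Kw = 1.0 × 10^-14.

BrCH2COO- is the conjugate base of the weak acid BrCH2COOH.
Kb = Kw/Ka = 1.0×10^-14 / 1.2 × 10^-3 = 8.33 × 10^-12
Kb = [OH-]²/(0.2 − [OH-]) = 8.33 × 10^-12
Assume [OH-] ≪ 0.2: [OH-] ≈ √(8.33 × 10^-12 × 0.2) = 1.29 × 10^-6 M
([OH-]/C₀ = 0.00065% < 5%, so the approximation holds.)
pOH = 5.89, so pH = 14.00 − pOH = 8.11

pH = 8.11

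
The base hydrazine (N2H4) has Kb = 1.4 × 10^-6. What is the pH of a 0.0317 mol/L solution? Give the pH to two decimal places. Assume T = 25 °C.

pH = 10.32

N2H4 + H2O ⇌ N2H5+ + OH-
Let x = [OH-] at equilibrium. Kb = x²/(0.0317 − x).
Since Kb ≪ C₀, x ≈ √(Kb·C₀) = 2.11 × 10^-4 M.
pOH = −log(2.11 × 10^-4) = 3.68; pH = 14.00 − 3.68 = 10.32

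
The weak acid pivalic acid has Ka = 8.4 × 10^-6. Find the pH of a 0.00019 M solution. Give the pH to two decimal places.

pH = 4.44

(CH3)3CCOOH ⇌ (CH3)3CCOO- + H+
From the ICE table, Ka = [H+]²/(0.00019 − [H+]) = 8.4 × 10^-6.
[H+] is not negligible relative to C₀; solve [H+]² + 8.4e-06·[H+] − 1.6e-09 = 0.
[H+] = [−8.4e-06 + √(8.4e-06² + 6.38e-09)]/2 = 3.60 × 10^-5 M
pH = −log[H+] = −log(3.60 × 10^-5) = 4.44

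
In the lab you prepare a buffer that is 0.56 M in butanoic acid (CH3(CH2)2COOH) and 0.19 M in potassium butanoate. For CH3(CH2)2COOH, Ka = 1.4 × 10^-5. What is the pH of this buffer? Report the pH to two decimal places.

pH = 4.38

pKa = −log(1.4 × 10^-5) = 4.854
pH = pKa + log([A⁻]/[HA]) = 4.854 + log(0.19/0.56)
pH = 4.854 + (-0.469) = 4.38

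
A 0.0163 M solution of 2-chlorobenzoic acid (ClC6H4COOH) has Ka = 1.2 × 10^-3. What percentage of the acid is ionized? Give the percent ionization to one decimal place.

23.7%

ClC6H4COOH ⇌ ClC6H4COO- + H+; let x = [H+] at equilibrium.
Ka = x²/(C₀ − x); solving the quadratic gives x = 3.86 × 10^-3 M.
% ionization = x/C₀ × 100% = 3.86 × 10^-3/0.0163 × 100% = 23.7%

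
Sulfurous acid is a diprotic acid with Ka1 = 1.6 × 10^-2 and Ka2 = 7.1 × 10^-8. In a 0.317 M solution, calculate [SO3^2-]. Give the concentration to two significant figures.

First ionization gives [H+] ≈ [HSO3-] = 6.37 × 10^-2 M.
Second step: Ka2 = [H+][SO3^2-]/[HSO3-] ≈ [SO3^2-] (since [H+] ≈ [HSO3-]).
So [SO3^2-] ≈ Ka2.

7.1 × 10^-8 M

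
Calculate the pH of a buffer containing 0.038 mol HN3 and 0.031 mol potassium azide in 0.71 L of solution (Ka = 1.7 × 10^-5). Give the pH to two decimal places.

pH = 4.68

pKa = −log(1.7 × 10^-5) = 4.770
Using pH = pKa + log([base]/[acid]) with [base]/[acid] = 0.031/0.038:
pH = 4.770 + (-0.088) = 4.68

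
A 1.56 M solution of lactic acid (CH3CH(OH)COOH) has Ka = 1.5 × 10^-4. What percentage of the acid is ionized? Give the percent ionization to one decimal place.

1.0%

CH3CH(OH)COOH ⇌ CH3CH(OH)COO- + H+; let x = [H+] at equilibrium.
x ≈ √(Ka·C₀) = √(1.5 × 10^-4 × 1.56) = 1.53 × 10^-2 M
% ionization = x/C₀ × 100% = 1.53 × 10^-2/1.56 × 100% = 1.0%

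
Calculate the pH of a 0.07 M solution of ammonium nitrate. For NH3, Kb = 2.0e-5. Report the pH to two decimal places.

NH4+ is the conjugate acid of the weak base NH3.
Ka = Kw/Kb = 1.0×10^-14 / 2.0 × 10^-5 = 5.00 × 10^-10
Ka = [H+]²/(0.07 − [H+]) = 5.00 × 10^-10
Assume [H+] ≪ 0.07: [H+] ≈ √(5.00 × 10^-10 × 0.07) = 5.92 × 10^-6 M
pH = −log[H+] = −log(5.92 × 10^-6) = 5.23

pH = 5.23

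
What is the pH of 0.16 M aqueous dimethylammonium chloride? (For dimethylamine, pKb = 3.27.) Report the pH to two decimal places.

pH = 5.76

(CH3)2NH2+ is the conjugate acid of the weak base (CH3)2NH.
Kb = 10^(−3.27) = 5.37 × 10^-4
Ka = Kw/Kb = 1.0×10^-14 / 5.37 × 10^-4 = 1.86 × 10^-11
Let x = [H+] at equilibrium. Ka = x²/(0.16 − x).
Assume x ≪ 0.16: x ≈ √(1.86 × 10^-11 × 0.16) = 1.73 × 10^-6 M
pH = −log(1.73 × 10^-6) = 5.76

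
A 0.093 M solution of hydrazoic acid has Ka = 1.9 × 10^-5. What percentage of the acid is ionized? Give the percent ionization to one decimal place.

1.4%

HN3 ⇌ N3- + H+; let x = [H+] at equilibrium.
x ≈ √(Ka·C₀) = √(1.9 × 10^-5 × 0.093) = 1.33 × 10^-3 M
Fraction ionized = 1.33 × 10^-3 / 0.093 = 0.0143 → 1.4%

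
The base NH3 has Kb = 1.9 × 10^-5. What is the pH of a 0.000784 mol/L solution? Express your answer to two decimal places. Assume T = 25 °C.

pH = 10.05

NH3 + H2O ⇌ NH4+ + OH-
Kb = x²/(0.000784 − x) = 1.9 × 10^-5
x is not negligible relative to C₀; solve x² + 1.9e-05·x − 1.49e-08 = 0.
x = (−Kb + √(Kb² + 4·Kb·C₀))/2 = 1.13 × 10^-4 M
pOH = −log(1.13 × 10^-4) = 3.95; pH = 14.00 − 3.95 = 10.05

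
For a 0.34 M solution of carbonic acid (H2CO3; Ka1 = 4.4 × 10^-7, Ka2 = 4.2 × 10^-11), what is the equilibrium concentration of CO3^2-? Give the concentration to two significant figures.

First ionization gives [H+] ≈ [HCO3-] = 3.87 × 10^-4 M.
Second step: Ka2 = [H+][CO3^2-]/[HCO3-] ≈ [CO3^2-] (since [H+] ≈ [HCO3-]).
So [CO3^2-] ≈ Ka2.

4.2 × 10^-11 M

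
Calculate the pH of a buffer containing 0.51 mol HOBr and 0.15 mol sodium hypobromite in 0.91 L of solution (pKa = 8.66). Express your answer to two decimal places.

Using pH = pKa + log([base]/[acid]) with [base]/[acid] = 0.15/0.51:
pH = 8.66 + (-0.531) = 8.13

pH = 8.13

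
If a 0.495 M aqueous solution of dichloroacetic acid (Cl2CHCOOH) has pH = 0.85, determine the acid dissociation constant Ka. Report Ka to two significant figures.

[H+] = 10^(-0.85) = 1.41 × 10^-1 M
At equilibrium [HA] = 0.495 − 1.41 × 10^-1 = 3.54 × 10^-1 M
Ka = [H+][A-]/[HA] = (1.41 × 10^-1)² / 3.54 × 10^-1 = 5.6 × 10^-2

Ka = 5.6 × 10^-2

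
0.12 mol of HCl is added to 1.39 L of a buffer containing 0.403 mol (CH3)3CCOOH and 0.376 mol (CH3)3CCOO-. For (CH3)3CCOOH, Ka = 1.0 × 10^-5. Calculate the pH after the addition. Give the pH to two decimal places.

After neutralization: n((CH3)3CCOOH) = 0.523 mol, n((CH3)3CCOO-) = 0.256 mol.
pKa = −log(1.0 × 10^-5) = 5.000
pH = pKa + log(n_(CH3)3CCOO-/n_(CH3)3CCOOH) = 5.000 + log(0.256/0.523) = 5.000 + (-0.310)

pH = 4.69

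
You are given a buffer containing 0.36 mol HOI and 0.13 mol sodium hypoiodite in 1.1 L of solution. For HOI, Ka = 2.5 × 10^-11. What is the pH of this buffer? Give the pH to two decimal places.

pH = 10.16

pKa = −log(2.5 × 10^-11) = 10.602
Using pH = pKa + log([base]/[acid]) with [base]/[acid] = 0.13/0.36:
pH = 10.602 + (-0.442) = 10.16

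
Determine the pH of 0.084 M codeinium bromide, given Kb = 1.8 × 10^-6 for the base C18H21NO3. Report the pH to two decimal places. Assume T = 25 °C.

pH = 4.67

C18H22NO3+ is the conjugate acid of the weak base C18H21NO3.
Ka = Kw/Kb = 1.0×10^-14 / 1.8 × 10^-6 = 5.56 × 10^-9
Ka = [H+]²/(0.084 − [H+]) = 5.56 × 10^-9
Since Ka ≪ C₀, [H+] ≈ √(Ka·C₀) = 2.16 × 10^-5 M.
pH = −log[H+] = −log(2.16 × 10^-5) = 4.67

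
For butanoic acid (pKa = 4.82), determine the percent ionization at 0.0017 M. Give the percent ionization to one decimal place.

9.0%

CH3(CH2)2COOH ⇌ CH3(CH2)2COO- + H+; let x = [H+] at equilibrium.
Ka = 10^(−4.82) = 1.51 × 10^-5
Solve x² + 1.51e-05x − 2.57e-08 = 0 → x = 1.53 × 10^-4 M
% ionization = x/C₀ × 100% = 1.53 × 10^-4/0.0017 × 100% = 9.0%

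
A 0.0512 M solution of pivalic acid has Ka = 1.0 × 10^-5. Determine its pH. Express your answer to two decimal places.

pH = 3.15

(CH3)3CCOOH ⇌ (CH3)3CCOO- + H+
From the ICE table, Ka = x²/(0.0512 − x) = 1.0 × 10^-5.
Neglecting x in the denominator: x = √(1.0 × 10^-5 × 0.0512) = 7.16 × 10^-4 M
(x/C₀ = 1.4% < 5%, so the approximation holds.)
pH = −log[H+] = −log(7.16 × 10^-4) = 3.15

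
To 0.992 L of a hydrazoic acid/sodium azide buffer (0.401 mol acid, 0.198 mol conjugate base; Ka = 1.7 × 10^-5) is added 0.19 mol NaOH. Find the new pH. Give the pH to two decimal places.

pH = 5.03

After neutralization: n(HN3) = 0.211 mol, n(N3-) = 0.388 mol.
pKa = −log(1.7 × 10^-5) = 4.770
Henderson–Hasselbalch with mole ratio 0.388/0.211: pH = 4.770 + (+0.265)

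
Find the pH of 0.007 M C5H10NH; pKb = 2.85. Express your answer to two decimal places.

pH = 11.40

C5H10NH + H2O ⇌ C5H10NH2+ + OH-
Kb = 10^(−2.85) = 1.41 × 10^-3
From the ICE table, Kb = [OH-]²/(0.007 − [OH-]) = 1.41 × 10^-3.
[OH-] is not negligible relative to C₀; solve [OH-]² + 0.00141·[OH-] − 9.87e-06 = 0.
[OH-] = (−Kb + √(Kb² + 4·Kb·C₀))/2 = 2.51 × 10^-3 M
pOH = −log(2.51 × 10^-3) = 2.60; pH = 14.00 − 2.60 = 11.40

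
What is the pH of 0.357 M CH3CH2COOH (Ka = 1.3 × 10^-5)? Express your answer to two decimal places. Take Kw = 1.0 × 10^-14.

CH3CH2COOH ⇌ CH3CH2COO- + H+
From the ICE table, Ka = [H+]²/(0.357 − [H+]) = 1.3 × 10^-5.
Since Ka ≪ C₀, [H+] ≈ √(Ka·C₀) = 2.15 × 10^-3 M.
([H+]/C₀ = 0.6% < 5%, so the approximation holds.)
pH = −log[H+] = −log(2.15 × 10^-3) = 2.67

pH = 2.67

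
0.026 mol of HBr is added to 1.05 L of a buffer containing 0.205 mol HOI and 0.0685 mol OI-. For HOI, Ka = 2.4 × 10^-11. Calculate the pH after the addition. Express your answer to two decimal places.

pH = 9.88

After neutralization: n(HOI) = 0.231 mol, n(OI-) = 0.0425 mol.
pKa = −log(2.4 × 10^-11) = 10.620
pH = pKa + log([A⁻]/[HA]) = 10.620 + log(0.0425/0.231) = 10.620 -0.735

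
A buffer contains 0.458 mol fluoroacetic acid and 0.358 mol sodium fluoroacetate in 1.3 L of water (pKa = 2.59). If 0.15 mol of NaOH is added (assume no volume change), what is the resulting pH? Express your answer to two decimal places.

pH = 2.81

OH- converts FCH2COOH to FCH2COO-: FCH2COOH → 0.308 mol, FCH2COO- → 0.508 mol.
Henderson–Hasselbalch with mole ratio 0.508/0.308: pH = 2.59 + (+0.217)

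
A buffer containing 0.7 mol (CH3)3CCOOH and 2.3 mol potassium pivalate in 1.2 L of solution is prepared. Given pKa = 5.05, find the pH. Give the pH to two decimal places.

pH = 5.57

Henderson–Hasselbalch: pH = pKa + log([(CH3)3CCOO-]/[(CH3)3CCOOH]) = 5.05 + log(2.3/0.7)
pH = 5.05 + (+0.517) = 5.57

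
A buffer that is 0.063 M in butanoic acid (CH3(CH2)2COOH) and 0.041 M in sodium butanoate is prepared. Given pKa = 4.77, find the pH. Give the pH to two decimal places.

pH = 4.58

pH = pKa + log([A⁻]/[HA]) = 4.77 + log(0.041/0.063)
pH = 4.77 + (-0.187) = 4.58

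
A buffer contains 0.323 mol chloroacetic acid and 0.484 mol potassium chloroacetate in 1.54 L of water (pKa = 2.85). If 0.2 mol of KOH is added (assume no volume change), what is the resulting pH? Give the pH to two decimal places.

pH = 3.60

After neutralization: n(ClCH2COOH) = 0.123 mol, n(ClCH2COO-) = 0.684 mol.
Henderson–Hasselbalch with mole ratio 0.684/0.123: pH = 2.85 + (+0.745)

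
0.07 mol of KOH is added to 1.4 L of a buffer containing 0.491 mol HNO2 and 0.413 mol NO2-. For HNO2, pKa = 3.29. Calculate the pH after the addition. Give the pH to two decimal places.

pH = 3.35

After neutralization: n(HNO2) = 0.421 mol, n(NO2-) = 0.483 mol.
Henderson–Hasselbalch with mole ratio 0.483/0.421: pH = 3.29 + (+0.060)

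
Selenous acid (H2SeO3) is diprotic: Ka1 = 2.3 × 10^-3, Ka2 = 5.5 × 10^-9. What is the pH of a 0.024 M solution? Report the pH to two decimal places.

Since Ka1 ≫ Ka2, the first ionization dominates [H+].
Ka1 = x²/(0.024 − x) = 2.3 × 10^-3
Solving the quadratic: x = (−Ka1 + √(Ka1² + 4·Ka1·C₀))/2 = 6.37 × 10^-3 M
pH = −log(6.37 × 10^-3) = 2.20

pH = 2.20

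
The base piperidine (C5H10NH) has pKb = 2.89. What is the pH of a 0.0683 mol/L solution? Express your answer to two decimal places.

pH = 11.94

C5H10NH + H2O ⇌ C5H10NH2+ + OH-
Kb = 10^(−2.89) = 1.29 × 10^-3
Kb = [OH-]²/(0.0683 − [OH-]) = 1.29 × 10^-3
Here C₀/Kb ≈ 52.9, so the small-[OH-] approximation fails. Use the quadratic:
[OH-] = (−Kb + √(Kb² + 4·Kb·C₀))/2 = 8.76 × 10^-3 M
pOH = −log(8.76 × 10^-3) = 2.06; pH = 14.00 − 2.06 = 11.94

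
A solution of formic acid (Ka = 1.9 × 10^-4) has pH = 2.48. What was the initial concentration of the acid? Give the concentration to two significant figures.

[H+] = 10^(-2.48) = 3.31 × 10^-3 M = x
Ka = x²/(C₀ − x) ⇒ C₀ = x + x²/Ka
C₀ = 3.31 × 10^-3 + (3.31 × 10^-3)²/(1.9 × 10^-4) = 6.10 × 10^-2 M

C₀ = 6.1 × 10^-2 M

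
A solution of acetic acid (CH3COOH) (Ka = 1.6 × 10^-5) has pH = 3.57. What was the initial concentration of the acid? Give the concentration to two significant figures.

C₀ = 4.8 × 10^-3 M

[H+] = 10^(-3.57) = 2.69 × 10^-4 M = x
Ka = x²/(C₀ − x) ⇒ C₀ = x + x²/Ka
C₀ = 2.69 × 10^-4 + (2.69 × 10^-4)²/(1.6 × 10^-5) = 4.79 × 10^-3 M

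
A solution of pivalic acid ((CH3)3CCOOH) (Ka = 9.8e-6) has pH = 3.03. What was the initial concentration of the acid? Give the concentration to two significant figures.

[H+] = 10^(-3.03) = 9.33 × 10^-4 M = x
Ka = x²/(C₀ − x) ⇒ C₀ = x + x²/Ka
C₀ = 9.33 × 10^-4 + (9.33 × 10^-4)²/(9.8 × 10^-6) = 8.98 × 10^-2 M

C₀ = 9.0 × 10^-2 M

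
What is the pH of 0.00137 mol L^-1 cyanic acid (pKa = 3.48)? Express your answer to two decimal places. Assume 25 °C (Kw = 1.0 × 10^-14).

HOCN ⇌ OCN- + H+
Ka = 10^(−3.48) = 3.31 × 10^-4
From the ICE table, Ka = x²/(0.00137 − x) = 3.31 × 10^-4.
x is not negligible relative to C₀; solve x² + 0.000331·x − 4.53e-07 = 0.
x = (−Ka + √(Ka² + 4·Ka·C₀))/2 = 5.28 × 10^-4 M
pH = −log[H+] = −log(5.28 × 10^-4) = 3.28

pH = 3.28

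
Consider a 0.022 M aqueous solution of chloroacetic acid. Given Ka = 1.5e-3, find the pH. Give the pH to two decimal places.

pH = 2.30

ClCH2COOH ⇌ ClCH2COO- + H+
Ka = [H+]²/(0.022 − [H+]) = 1.5 × 10^-3
[H+] is not negligible relative to C₀; solve [H+]² + 0.0015·[H+] − 3.3e-05 = 0.
[H+] = (−Ka + √(Ka² + 4·Ka·C₀))/2 = 5.04 × 10^-3 M
pH = −log(5.04 × 10^-3) = 2.30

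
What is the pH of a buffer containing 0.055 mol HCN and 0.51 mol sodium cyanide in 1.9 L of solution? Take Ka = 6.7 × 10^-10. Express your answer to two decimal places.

pH = 10.14

pKa = −log(6.7 × 10^-10) = 9.174
Henderson–Hasselbalch: pH = pKa + log([CN-]/[HCN]) = 9.174 + log(0.51/0.055)
pH = 9.174 + (+0.967) = 10.14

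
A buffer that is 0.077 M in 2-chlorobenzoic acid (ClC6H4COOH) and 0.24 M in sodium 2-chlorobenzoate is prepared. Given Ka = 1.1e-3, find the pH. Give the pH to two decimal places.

pH = 3.45

pKa = −log(1.1 × 10^-3) = 2.959
Henderson–Hasselbalch: pH = pKa + log([ClC6H4COO-]/[ClC6H4COOH]) = 2.959 + log(0.24/0.077)
pH = 2.959 + (+0.494) = 3.45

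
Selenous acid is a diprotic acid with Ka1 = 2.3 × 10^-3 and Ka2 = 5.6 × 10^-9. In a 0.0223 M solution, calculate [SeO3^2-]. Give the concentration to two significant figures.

5.6 × 10^-9 M

First ionization gives [H+] ≈ [HSeO3-] = 6.10 × 10^-3 M.
Second step: Ka2 = [H+][SeO3^2-]/[HSeO3-] ≈ [SeO3^2-] (since [H+] ≈ [HSeO3-]).
So [SeO3^2-] ≈ Ka2.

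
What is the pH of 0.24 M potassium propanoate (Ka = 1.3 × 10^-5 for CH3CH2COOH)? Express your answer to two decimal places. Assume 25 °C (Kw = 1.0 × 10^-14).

CH3CH2COO- is the conjugate base of the weak acid CH3CH2COOH.
Kb = Kw/Ka = 1.0×10^-14 / 1.3 × 10^-5 = 7.69 × 10^-10
Let x = [OH-] at equilibrium. Kb = x²/(0.24 − x).
Since Kb ≪ C₀, x ≈ √(Kb·C₀) = 1.36 × 10^-5 M.
Check: 0.0057% ionized — well under 5%, approximation valid.
pOH = 4.87, so pH = 14.00 − pOH = 9.13

pH = 9.13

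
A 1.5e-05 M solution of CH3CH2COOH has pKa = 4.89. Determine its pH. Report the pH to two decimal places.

CH3CH2COOH ⇌ CH3CH2COO- + H+
Ka = 10^(−4.89) = 1.29 × 10^-5
Ka = x²/(1.5e-05 − x) = 1.29 × 10^-5
The 5% rule fails; solving x² + Ka·x − Ka·C₀ = 0 exactly:
x = (−Ka + √(Ka² + 4·Ka·C₀))/2 = 8.88 × 10^-6 M
pH = −log[H+] = −log(8.88 × 10^-6) = 5.05

pH = 5.05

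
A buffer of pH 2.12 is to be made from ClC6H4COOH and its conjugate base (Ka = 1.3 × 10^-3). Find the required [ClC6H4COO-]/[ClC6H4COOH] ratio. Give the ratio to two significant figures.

ratio = 0.17

pKa = -log(1.3 × 10^-3) = 2.886
pH = pKa + log(r) ⇒ log(r) = 2.12 − 2.886 = -0.766
r = [ClC6H4COO-]/[ClC6H4COOH] = 10^(-0.766) = 0.171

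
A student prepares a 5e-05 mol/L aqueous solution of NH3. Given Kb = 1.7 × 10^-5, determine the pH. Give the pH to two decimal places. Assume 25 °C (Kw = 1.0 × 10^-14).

NH3 + H2O ⇌ NH4+ + OH-
Kb = [OH-]²/(5e-05 − [OH-]) = 1.7 × 10^-5
[OH-] is not negligible relative to C₀; solve [OH-]² + 1.7e-05·[OH-] − 8.5e-10 = 0.
[OH-] = (−Kb + √(Kb² + 4·Kb·C₀))/2 = 2.19 × 10^-5 M
pOH = −log(2.19 × 10^-5) = 4.66; pH = 14.00 − 4.66 = 9.34

pH = 9.34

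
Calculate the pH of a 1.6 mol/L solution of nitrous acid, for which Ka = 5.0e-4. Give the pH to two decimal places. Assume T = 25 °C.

HNO2 ⇌ NO2- + H+
Ka = x²/(1.6 − x) = 5.0 × 10^-4
Assume x ≪ 1.6: x ≈ √(5.0 × 10^-4 × 1.6) = 2.83 × 10^-2 M
Check: 1.8% ionized — well under 5%, approximation valid.
pH = −log(2.83 × 10^-2) = 1.55

pH = 1.55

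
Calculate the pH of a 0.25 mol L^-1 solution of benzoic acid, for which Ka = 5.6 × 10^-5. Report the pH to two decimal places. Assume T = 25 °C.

C6H5COOH ⇌ C6H5COO- + H+
From the ICE table, Ka = [H+]²/(0.25 − [H+]) = 5.6 × 10^-5.
Neglecting [H+] in the denominator: [H+] = √(5.6 × 10^-5 × 0.25) = 3.74 × 10^-3 M
Check: 1.5% ionized — well under 5%, approximation valid.
pH = −log[H+] = −log(3.74 × 10^-3) = 2.43

pH = 2.43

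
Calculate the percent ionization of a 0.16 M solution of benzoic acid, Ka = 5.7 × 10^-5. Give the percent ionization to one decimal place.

1.9%

C6H5COOH ⇌ C6H5COO- + H+; let x = [H+] at equilibrium.
x ≈ √(Ka·C₀) = √(5.7 × 10^-5 × 0.16) = 3.02 × 10^-3 M
% ionization = x/C₀ × 100% = 3.02 × 10^-3/0.16 × 100% = 1.9%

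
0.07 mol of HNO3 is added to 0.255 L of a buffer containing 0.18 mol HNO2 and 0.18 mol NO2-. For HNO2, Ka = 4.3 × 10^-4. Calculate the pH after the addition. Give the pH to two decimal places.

pH = 3.01

After neutralization: n(HNO2) = 0.25 mol, n(NO2-) = 0.11 mol.
pKa = −log(4.3 × 10^-4) = 3.367
Henderson–Hasselbalch with mole ratio 0.11/0.25: pH = 3.367 + (-0.357)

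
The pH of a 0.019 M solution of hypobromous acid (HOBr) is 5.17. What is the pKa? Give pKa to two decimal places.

[H+] = 10^(-5.17) = 6.76 × 10^-6 M
At equilibrium [HA] = 0.019 − 6.76 × 10^-6 = 1.90 × 10^-2 M
Ka = [H+][A-]/[HA] = (6.76 × 10^-6)² / 1.90 × 10^-2 = 2.41 × 10^-9
pKa = -log(2.41 × 10^-9) = 8.62

pKa = 8.62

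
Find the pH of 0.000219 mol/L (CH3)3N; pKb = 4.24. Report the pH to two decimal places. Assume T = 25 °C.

(CH3)3N + H2O ⇌ (CH3)3NH+ + OH-
Kb = 10^(−4.24) = 5.75 × 10^-5
Kb = [OH-]²/(0.000219 − [OH-]) = 5.75 × 10^-5
The 5% rule fails; solving [OH-]² + Kb·[OH-] − Kb·C₀ = 0 exactly:
[OH-] = (−Kb + √(Kb² + 4·Kb·C₀))/2 = 8.71 × 10^-5 M
pOH = −log(8.71 × 10^-5) = 4.06; pH = 14.00 − 4.06 = 9.94

pH = 9.94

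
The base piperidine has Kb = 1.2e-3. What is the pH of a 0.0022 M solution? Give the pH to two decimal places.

C5H10NH + H2O ⇌ C5H10NH2+ + OH-
Let x = [OH-] at equilibrium. Kb = x²/(0.0022 − x).
x is not negligible relative to C₀; solve x² + 0.0012·x − 2.64e-06 = 0.
x = [−0.0012 + √(0.0012² + 1.06e-05)]/2 = 1.13 × 10^-3 M
pOH = −log(1.13 × 10^-3) = 2.95; pH = 14.00 − 2.95 = 11.05

pH = 11.05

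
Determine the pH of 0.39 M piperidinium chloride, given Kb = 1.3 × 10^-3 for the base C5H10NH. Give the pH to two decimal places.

C5H10NH2+ is the conjugate acid of the weak base C5H10NH.
Ka = Kw/Kb = 1.0×10^-14 / 1.3 × 10^-3 = 7.69 × 10^-12
Let x = [H+] at equilibrium. Ka = x²/(0.39 − x).
Neglecting x in the denominator: x = √(7.69 × 10^-12 × 0.39) = 1.73 × 10^-6 M
pH = −log[H+] = −log(1.73 × 10^-6) = 5.76

pH = 5.76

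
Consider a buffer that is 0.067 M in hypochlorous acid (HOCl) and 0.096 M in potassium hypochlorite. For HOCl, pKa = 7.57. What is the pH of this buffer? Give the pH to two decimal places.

Using pH = pKa + log([base]/[acid]) with [base]/[acid] = 0.096/0.067:
pH = 7.57 + (+0.156) = 7.73

pH = 7.73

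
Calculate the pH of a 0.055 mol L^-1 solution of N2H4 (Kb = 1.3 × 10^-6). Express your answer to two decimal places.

pH = 10.43

N2H4 + H2O ⇌ N2H5+ + OH-
From the ICE table, Kb = x²/(0.055 − x) = 1.3 × 10^-6.
Since Kb ≪ C₀, x ≈ √(Kb·C₀) = 2.67 × 10^-4 M.
(x/C₀ = 0.49% < 5%, so the approximation holds.)
pOH = 3.57, so pH = 14.00 − pOH = 10.43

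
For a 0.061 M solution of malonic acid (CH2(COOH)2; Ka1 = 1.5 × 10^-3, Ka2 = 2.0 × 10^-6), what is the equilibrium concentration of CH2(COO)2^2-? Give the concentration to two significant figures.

First ionization gives [H+] ≈ [CH2(COOH)COO-] = 8.84 × 10^-3 M.
Second step: Ka2 = [H+][CH2(COO)2^2-]/[CH2(COOH)COO-] ≈ [CH2(COO)2^2-] (since [H+] ≈ [CH2(COOH)COO-]).
So [CH2(COO)2^2-] ≈ Ka2.

2.0 × 10^-6 M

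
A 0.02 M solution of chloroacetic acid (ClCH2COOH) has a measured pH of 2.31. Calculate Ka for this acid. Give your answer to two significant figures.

Ka = 1.6 × 10^-3

[H+] = 10^(-2.31) = 4.90 × 10^-3 M
At equilibrium [HA] = 0.02 − 4.90 × 10^-3 = 1.51 × 10^-2 M
Ka = [H+][A-]/[HA] = (4.90 × 10^-3)² / 1.51 × 10^-2 = 1.6 × 10^-3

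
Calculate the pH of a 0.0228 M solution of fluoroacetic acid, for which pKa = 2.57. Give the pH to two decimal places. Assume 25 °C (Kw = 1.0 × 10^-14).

FCH2COOH ⇌ FCH2COO- + H+
Ka = 10^(−2.57) = 2.69 × 10^-3
Let x = [H+] at equilibrium. Ka = x²/(0.0228 − x).
The 5% rule fails; solving x² + Ka·x − Ka·C₀ = 0 exactly:
x = (−Ka + √(Ka² + 4·Ka·C₀))/2 = 6.60 × 10^-3 M
pH = −log[H+] = −log(6.60 × 10^-3) = 2.18

pH = 2.18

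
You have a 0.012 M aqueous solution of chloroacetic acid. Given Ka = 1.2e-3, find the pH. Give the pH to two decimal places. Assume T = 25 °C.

ClCH2COOH ⇌ ClCH2COO- + H+
Ka = [H+]²/(0.012 − [H+]) = 1.2 × 10^-3
[H+] is not negligible relative to C₀; solve [H+]² + 0.0012·[H+] − 1.44e-05 = 0.
[H+] = (−Ka + √(Ka² + 4·Ka·C₀))/2 = 3.24 × 10^-3 M
pH = −log(3.24 × 10^-3) = 2.49

pH = 2.49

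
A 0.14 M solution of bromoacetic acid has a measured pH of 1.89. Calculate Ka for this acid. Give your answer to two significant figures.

Ka = 1.3 × 10^-3

[H+] = 10^(-1.89) = 1.29 × 10^-2 M
At equilibrium [HA] = 0.14 − 1.29 × 10^-2 = 1.27 × 10^-1 M
Ka = [H+][A-]/[HA] = (1.29 × 10^-2)² / 1.27 × 10^-1 = 1.3 × 10^-3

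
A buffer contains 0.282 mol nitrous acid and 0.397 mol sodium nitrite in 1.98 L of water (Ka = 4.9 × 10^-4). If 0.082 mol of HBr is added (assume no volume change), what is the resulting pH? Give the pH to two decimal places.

Added H+ converts NO2- to HNO2: HNO2 → 0.364 mol, NO2- → 0.315 mol.
pKa = −log(4.9 × 10^-4) = 3.310
pH = pKa + log([A⁻]/[HA]) = 3.310 + log(0.315/0.364) = 3.310 -0.063

pH = 3.25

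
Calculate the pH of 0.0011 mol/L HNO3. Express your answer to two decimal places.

HNO3 is a strong acid and dissociates completely, so [H+] = 0.0011 M.
pH = -log(0.0011) = 2.96

pH = 2.96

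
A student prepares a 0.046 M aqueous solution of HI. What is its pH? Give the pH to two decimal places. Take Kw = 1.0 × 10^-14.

HI is a strong acid and dissociates completely, so [H+] = 0.046 M.
pH = -log(0.046) = 1.34

pH = 1.34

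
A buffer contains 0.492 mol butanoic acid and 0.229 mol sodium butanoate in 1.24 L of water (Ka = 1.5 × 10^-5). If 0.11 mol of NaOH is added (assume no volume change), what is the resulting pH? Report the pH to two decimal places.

pH = 4.77

OH- converts CH3(CH2)2COOH to CH3(CH2)2COO-: CH3(CH2)2COOH → 0.382 mol, CH3(CH2)2COO- → 0.339 mol.
pKa = −log(1.5 × 10^-5) = 4.824
pH = pKa + log(n_CH3(CH2)2COO-/n_CH3(CH2)2COOH) = 4.824 + log(0.339/0.382) = 4.824 + (-0.052)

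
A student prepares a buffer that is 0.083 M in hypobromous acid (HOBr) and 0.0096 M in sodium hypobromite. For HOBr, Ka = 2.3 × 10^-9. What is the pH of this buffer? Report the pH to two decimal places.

pKa = −log(2.3 × 10^-9) = 8.638
Using pH = pKa + log([base]/[acid]) with [base]/[acid] = 0.0096/0.083:
pH = 8.638 + (-0.937) = 7.70

pH = 7.70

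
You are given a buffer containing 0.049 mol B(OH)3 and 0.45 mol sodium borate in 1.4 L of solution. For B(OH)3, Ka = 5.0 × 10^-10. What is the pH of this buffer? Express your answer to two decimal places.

pKa = −log(5.0 × 10^-10) = 9.301
Henderson–Hasselbalch: pH = pKa + log([B(OH)4-]/[B(OH)3]) = 9.301 + log(0.45/0.049)
pH = 9.301 + (+0.963) = 10.26

pH = 10.26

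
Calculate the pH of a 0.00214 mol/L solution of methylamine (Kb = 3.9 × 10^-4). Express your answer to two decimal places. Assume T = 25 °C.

pH = 10.87

CH3NH2 + H2O ⇌ CH3NH3+ + OH-
Let x = [OH-] at equilibrium. Kb = x²/(0.00214 − x).
The 5% rule fails; solving x² + Kb·x − Kb·C₀ = 0 exactly:
x = (−Kb + √(Kb² + 4·Kb·C₀))/2 = 7.39 × 10^-4 M
pOH = −log(7.39 × 10^-4) = 3.13; pH = 14.00 − 3.13 = 10.87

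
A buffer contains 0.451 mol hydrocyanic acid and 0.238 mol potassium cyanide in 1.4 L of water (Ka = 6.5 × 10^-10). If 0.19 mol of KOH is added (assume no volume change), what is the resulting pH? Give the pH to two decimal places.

OH- converts HCN to CN-: HCN → 0.261 mol, CN- → 0.428 mol.
pKa = −log(6.5 × 10^-10) = 9.187
Henderson–Hasselbalch with mole ratio 0.428/0.261: pH = 9.187 + (+0.215)

pH = 9.40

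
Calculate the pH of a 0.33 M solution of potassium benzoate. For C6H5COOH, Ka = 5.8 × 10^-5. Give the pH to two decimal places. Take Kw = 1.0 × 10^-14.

pH = 8.88

C6H5COO- is the conjugate base of the weak acid C6H5COOH.
Kb = Kw/Ka = 1.0×10^-14 / 5.8 × 10^-5 = 1.72 × 10^-10
From the ICE table, Kb = [OH-]²/(0.33 − [OH-]) = 1.72 × 10^-10.
Assume [OH-] ≪ 0.33: [OH-] ≈ √(1.72 × 10^-10 × 0.33) = 7.53 × 10^-6 M
pOH = −log(7.53 × 10^-6) = 5.12; pH = 14.00 − 5.12 = 8.88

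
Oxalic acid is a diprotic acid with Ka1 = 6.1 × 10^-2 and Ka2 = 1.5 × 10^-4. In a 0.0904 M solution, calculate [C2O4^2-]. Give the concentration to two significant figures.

1.5 × 10^-4 M

First ionization gives [H+] ≈ [HC2O4-] = 4.98 × 10^-2 M.
Second step: Ka2 = [H+][C2O4^2-]/[HC2O4-] ≈ [C2O4^2-] (since [H+] ≈ [HC2O4-]).
So [C2O4^2-] ≈ Ka2.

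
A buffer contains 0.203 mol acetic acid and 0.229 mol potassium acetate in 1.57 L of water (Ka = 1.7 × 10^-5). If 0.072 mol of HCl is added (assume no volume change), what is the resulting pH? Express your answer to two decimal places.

pH = 4.53

Added H+ converts CH3COO- to CH3COOH: CH3COOH → 0.275 mol, CH3COO- → 0.157 mol.
pKa = −log(1.7 × 10^-5) = 4.770
Henderson–Hasselbalch with mole ratio 0.157/0.275: pH = 4.770 + (-0.243)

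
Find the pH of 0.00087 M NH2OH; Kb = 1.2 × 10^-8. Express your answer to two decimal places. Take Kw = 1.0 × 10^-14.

NH2OH + H2O ⇌ NH3OH+ + OH-
From the ICE table, Kb = [OH-]²/(0.00087 − [OH-]) = 1.2 × 10^-8.
Since Kb ≪ C₀, [OH-] ≈ √(Kb·C₀) = 3.23 × 10^-6 M.
pOH = 5.49, so pH = 14.00 − pOH = 8.51

pH = 8.51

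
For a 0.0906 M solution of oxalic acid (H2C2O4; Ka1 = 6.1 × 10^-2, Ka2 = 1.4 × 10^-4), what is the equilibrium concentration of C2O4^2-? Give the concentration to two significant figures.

1.4 × 10^-4 M

First ionization gives [H+] ≈ [HC2O4-] = 4.99 × 10^-2 M.
Second step: Ka2 = [H+][C2O4^2-]/[HC2O4-] ≈ [C2O4^2-] (since [H+] ≈ [HC2O4-]).
So [C2O4^2-] ≈ Ka2.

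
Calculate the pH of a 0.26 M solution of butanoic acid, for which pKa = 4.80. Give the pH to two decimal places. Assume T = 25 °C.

CH3(CH2)2COOH ⇌ CH3(CH2)2COO- + H+
Ka = 10^(−4.80) = 1.58 × 10^-5
From the ICE table, Ka = [H+]²/(0.26 − [H+]) = 1.58 × 10^-5.
Assume [H+] ≪ 0.26: [H+] ≈ √(1.58 × 10^-5 × 0.26) = 2.03 × 10^-3 M
([H+]/C₀ = 0.78% < 5%, so the approximation holds.)
pH = −log(2.03 × 10^-3) = 2.69

pH = 2.69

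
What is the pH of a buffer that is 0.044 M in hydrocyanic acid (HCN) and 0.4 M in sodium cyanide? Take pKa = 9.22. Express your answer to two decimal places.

pH = 10.18

pH = pKa + log([A⁻]/[HA]) = 9.22 + log(0.4/0.044)
pH = 9.22 + (+0.959) = 10.18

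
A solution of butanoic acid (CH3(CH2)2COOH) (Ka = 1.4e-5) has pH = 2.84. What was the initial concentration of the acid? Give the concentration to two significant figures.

C₀ = 1.5 × 10^-1 M

[H+] = 10^(-2.84) = 1.45 × 10^-3 M = x
Ka = x²/(C₀ − x) ⇒ C₀ = x + x²/Ka
C₀ = 1.45 × 10^-3 + (1.45 × 10^-3)²/(1.4 × 10^-5) = 1.52 × 10^-1 M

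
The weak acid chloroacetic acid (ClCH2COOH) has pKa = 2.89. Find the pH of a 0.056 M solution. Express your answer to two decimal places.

pH = 2.10

ClCH2COOH ⇌ ClCH2COO- + H+
Ka = 10^(−2.89) = 1.29 × 10^-3
From the ICE table, Ka = [H+]²/(0.056 − [H+]) = 1.29 × 10^-3.
The 5% rule fails; solving [H+]² + Ka·[H+] − Ka·C₀ = 0 exactly:
[H+] = [−0.00129 + √(0.00129² + 0.000289)]/2 = 7.88 × 10^-3 M
pH = −log(7.88 × 10^-3) = 2.10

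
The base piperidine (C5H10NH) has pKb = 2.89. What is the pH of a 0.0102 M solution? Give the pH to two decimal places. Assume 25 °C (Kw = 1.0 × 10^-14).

pH = 11.48

C5H10NH + H2O ⇌ C5H10NH2+ + OH-
Kb = 10^(−2.89) = 1.29 × 10^-3
Kb = x²/(0.0102 − x) = 1.29 × 10^-3
Here C₀/Kb ≈ 7.91, so the small-x approximation fails. Use the quadratic:
x = [−0.00129 + √(0.00129² + 5.26e-05)]/2 = 3.04 × 10^-3 M
pOH = 2.52, so pH = 14.00 − pOH = 11.48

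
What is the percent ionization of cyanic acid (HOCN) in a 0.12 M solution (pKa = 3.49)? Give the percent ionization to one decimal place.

HOCN ⇌ OCN- + H+; let x = [H+] at equilibrium.
Ka = 10^(−3.49) = 3.24 × 10^-4
Ka = x²/(C₀ − x); solving the quadratic gives x = 6.08 × 10^-3 M.
% ionization = x/C₀ × 100% = 6.08 × 10^-3/0.12 × 100% = 5.1%

5.1%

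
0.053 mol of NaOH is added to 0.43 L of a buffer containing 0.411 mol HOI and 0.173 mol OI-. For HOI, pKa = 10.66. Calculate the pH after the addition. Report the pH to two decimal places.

pH = 10.46

OH- converts HOI to OI-: HOI → 0.358 mol, OI- → 0.226 mol.
pH = pKa + log(n_OI-/n_HOI) = 10.66 + log(0.226/0.358) = 10.66 + (-0.200)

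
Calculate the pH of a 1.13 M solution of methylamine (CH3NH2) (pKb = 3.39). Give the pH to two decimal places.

CH3NH2 + H2O ⇌ CH3NH3+ + OH-
Kb = 10^(−3.39) = 4.07 × 10^-4
From the ICE table, Kb = x²/(1.13 − x) = 4.07 × 10^-4.
Neglecting x in the denominator: x = √(4.07 × 10^-4 × 1.13) = 2.14 × 10^-2 M
Check: 1.9% ionized — well under 5%, approximation valid.
pOH = −log(2.14 × 10^-2) = 1.67; pH = 14.00 − 1.67 = 12.33

pH = 12.33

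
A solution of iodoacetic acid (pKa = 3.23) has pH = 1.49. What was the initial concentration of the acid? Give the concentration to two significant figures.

C₀ = 1.8 M

[H+] = 10^(-1.49) = 3.24 × 10^-2 M = x
Ka = 10^(−3.23) = 5.89 × 10^-4
Ka = x²/(C₀ − x) ⇒ C₀ = x + x²/Ka
C₀ = 3.24 × 10^-2 + (3.24 × 10^-2)²/(5.89 × 10^-4) = 1.81 M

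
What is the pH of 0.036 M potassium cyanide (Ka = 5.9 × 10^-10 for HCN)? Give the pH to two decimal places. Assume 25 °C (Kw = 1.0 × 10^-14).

pH = 10.89

CN- is the conjugate base of the weak acid HCN.
Kb = Kw/Ka = 1.0×10^-14 / 5.9 × 10^-10 = 1.69 × 10^-5
Kb = x²/(0.036 − x) = 1.69 × 10^-5
Assume x ≪ 0.036: x ≈ √(1.69 × 10^-5 × 0.036) = 7.80 × 10^-4 M
(x/C₀ = 2.2% < 5%, so the approximation holds.)
pOH = 3.11, so pH = 14.00 − pOH = 10.89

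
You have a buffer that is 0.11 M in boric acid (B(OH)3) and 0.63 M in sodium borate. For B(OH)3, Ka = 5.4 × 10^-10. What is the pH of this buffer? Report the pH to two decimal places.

pH = 10.03

pKa = −log(5.4 × 10^-10) = 9.268
pH = pKa + log([A⁻]/[HA]) = 9.268 + log(0.63/0.11)
pH = 9.268 + (+0.758) = 10.03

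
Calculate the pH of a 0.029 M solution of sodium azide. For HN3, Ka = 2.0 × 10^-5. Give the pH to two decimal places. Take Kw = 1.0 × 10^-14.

N3- is the conjugate base of the weak acid HN3.
Kb = Kw/Ka = 1.0×10^-14 / 2.0 × 10^-5 = 5.00 × 10^-10
From the ICE table, Kb = x²/(0.029 − x) = 5.00 × 10^-10.
Assume x ≪ 0.029: x ≈ √(5.00 × 10^-10 × 0.029) = 3.81 × 10^-6 M
pOH = 5.42, so pH = 14.00 − pOH = 8.58

pH = 8.58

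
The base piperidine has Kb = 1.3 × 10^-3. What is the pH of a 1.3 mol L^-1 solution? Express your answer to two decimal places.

pH = 12.61

C5H10NH + H2O ⇌ C5H10NH2+ + OH-
Kb = x²/(1.3 − x) = 1.3 × 10^-3
Assume x ≪ 1.3: x ≈ √(1.3 × 10^-3 × 1.3) = 4.11 × 10^-2 M
Check: 3.2% ionized — well under 5%, approximation valid.
pOH = 1.39, so pH = 14.00 − pOH = 12.61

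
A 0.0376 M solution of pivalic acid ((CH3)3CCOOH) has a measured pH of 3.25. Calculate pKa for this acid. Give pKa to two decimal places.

pKa = 5.07

[H+] = 10^(-3.25) = 5.62 × 10^-4 M
At equilibrium [HA] = 0.0376 − 5.62 × 10^-4 = 3.70 × 10^-2 M
Ka = [H+][A-]/[HA] = (5.62 × 10^-4)² / 3.70 × 10^-2 = 8.54 × 10^-6
pKa = -log(8.54 × 10^-6) = 5.07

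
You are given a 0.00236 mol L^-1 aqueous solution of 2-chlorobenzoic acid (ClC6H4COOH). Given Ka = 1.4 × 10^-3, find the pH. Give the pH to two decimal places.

ClC6H4COOH ⇌ ClC6H4COO- + H+
Ka = x²/(0.00236 − x) = 1.4 × 10^-3
x is not negligible relative to C₀; solve x² + 0.0014·x − 3.3e-06 = 0.
x = (−Ka + √(Ka² + 4·Ka·C₀))/2 = 1.25 × 10^-3 M
pH = −log[H+] = −log(1.25 × 10^-3) = 2.90

pH = 2.90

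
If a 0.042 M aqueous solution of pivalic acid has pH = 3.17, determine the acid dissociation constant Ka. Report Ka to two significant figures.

[H+] = 10^(-3.17) = 6.76 × 10^-4 M
At equilibrium [HA] = 0.042 − 6.76 × 10^-4 = 4.13 × 10^-2 M
Ka = [H+][A-]/[HA] = (6.76 × 10^-4)² / 4.13 × 10^-2 = 1.1 × 10^-5

Ka = 1.1 × 10^-5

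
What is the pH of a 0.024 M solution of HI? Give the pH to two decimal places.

pH = 1.62

HI is a strong acid and dissociates completely, so [H+] = 0.024 M.
pH = -log(0.024) = 1.62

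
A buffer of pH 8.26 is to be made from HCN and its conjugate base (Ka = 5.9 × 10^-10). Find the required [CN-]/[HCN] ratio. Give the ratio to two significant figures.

ratio = 0.11

pKa = -log(5.9 × 10^-10) = 9.229
pH = pKa + log(r) ⇒ log(r) = 8.26 − 9.229 = -0.969
r = [CN-]/[HCN] = 10^(-0.969) = 0.107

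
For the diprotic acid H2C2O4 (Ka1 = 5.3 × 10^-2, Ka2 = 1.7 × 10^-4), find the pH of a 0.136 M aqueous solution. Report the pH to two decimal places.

Ka1 ≫ Ka2, so treat the first dissociation as the only significant source of H+.
Ka1 = x²/(0.136 − x) = 5.3 × 10^-2
Solving the quadratic: x = (−Ka1 + √(Ka1² + 4·Ka1·C₀))/2 = 6.24 × 10^-2 M
pH = −log(6.24 × 10^-2) = 1.20

pH = 1.20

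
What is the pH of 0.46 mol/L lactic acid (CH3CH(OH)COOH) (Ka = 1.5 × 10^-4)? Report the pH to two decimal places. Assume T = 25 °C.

CH3CH(OH)COOH ⇌ CH3CH(OH)COO- + H+
From the ICE table, Ka = x²/(0.46 − x) = 1.5 × 10^-4.
Neglecting x in the denominator: x = √(1.5 × 10^-4 × 0.46) = 8.31 × 10^-3 M
pH = −log(8.31 × 10^-3) = 2.08

pH = 2.08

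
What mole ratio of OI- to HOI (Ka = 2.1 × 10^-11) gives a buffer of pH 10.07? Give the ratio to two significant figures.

ratio = 0.25

pKa = -log(2.1 × 10^-11) = 10.678
pH = pKa + log(r) ⇒ log(r) = 10.07 − 10.678 = -0.608
r = [OI-]/[HOI] = 10^(-0.608) = 0.247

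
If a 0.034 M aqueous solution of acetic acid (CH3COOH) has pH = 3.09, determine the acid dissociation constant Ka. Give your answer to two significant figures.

Ka = 2.0 × 10^-5

[H+] = 10^(-3.09) = 8.13 × 10^-4 M
At equilibrium [HA] = 0.034 − 8.13 × 10^-4 = 3.32 × 10^-2 M
Ka = [H+][A-]/[HA] = (8.13 × 10^-4)² / 3.32 × 10^-2 = 2.0 × 10^-5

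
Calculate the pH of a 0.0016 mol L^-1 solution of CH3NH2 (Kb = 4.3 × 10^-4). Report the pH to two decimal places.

CH3NH2 + H2O ⇌ CH3NH3+ + OH-
Kb = [OH-]²/(0.0016 − [OH-]) = 4.3 × 10^-4
The 5% rule fails; solving [OH-]² + Kb·[OH-] − Kb·C₀ = 0 exactly:
[OH-] = [−0.00043 + √(0.00043² + 2.75e-06)]/2 = 6.42 × 10^-4 M
pOH = 3.19, so pH = 14.00 − pOH = 10.81

pH = 10.81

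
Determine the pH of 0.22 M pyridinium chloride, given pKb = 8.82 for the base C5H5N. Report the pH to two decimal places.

pH = 2.92

C5H5NH+ is the conjugate acid of the weak base C5H5N.
Kb = 10^(−8.82) = 1.51 × 10^-9
Ka = Kw/Kb = 1.0×10^-14 / 1.51 × 10^-9 = 6.62 × 10^-6
Ka = x²/(0.22 − x) = 6.62 × 10^-6
Neglecting x in the denominator: x = √(6.62 × 10^-6 × 0.22) = 1.21 × 10^-3 M
pH = −log[H+] = −log(1.21 × 10^-3) = 2.92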